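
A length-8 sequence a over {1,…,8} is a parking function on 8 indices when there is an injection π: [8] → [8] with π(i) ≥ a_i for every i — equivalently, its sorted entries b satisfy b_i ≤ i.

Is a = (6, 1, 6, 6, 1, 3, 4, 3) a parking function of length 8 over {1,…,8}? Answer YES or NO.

YES

Order a: b = (1, 1, 3, 3, 4, 6, 6, 6).
  b_1=1 ≤ 1
  b_2=1 ≤ 2
  b_3=3 ≤ 3
  b_4=3 ≤ 4
  b_5=4 ≤ 5
  b_6=6 ≤ 6
  b_7=6 ≤ 7
  b_8=6 ≤ 8
All bounds hold ⇒ YES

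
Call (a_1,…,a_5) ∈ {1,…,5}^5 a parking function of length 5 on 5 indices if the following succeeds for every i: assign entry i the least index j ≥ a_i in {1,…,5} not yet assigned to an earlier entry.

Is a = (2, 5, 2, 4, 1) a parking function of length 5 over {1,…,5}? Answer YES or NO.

YES

Sorted: b = (1, 2, 2, 4, 5).
  b_1=1 ≤ 1
  b_2=2 ≤ 2
  b_3=2 ≤ 3
  b_4=4 ≤ 4
  b_5=5 ≤ 5
All bounds hold ⇒ YES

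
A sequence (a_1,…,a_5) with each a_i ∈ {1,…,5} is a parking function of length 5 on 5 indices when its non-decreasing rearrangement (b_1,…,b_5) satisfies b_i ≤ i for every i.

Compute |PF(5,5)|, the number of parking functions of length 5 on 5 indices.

#PF = (5+1−5)·(5+1)^{5−1} = 1 · 1296 = 1296
Check (5,4,1,2,3) → sorted (1,2,3,4,5): b_i ≤ i ∀i, a PF.

1296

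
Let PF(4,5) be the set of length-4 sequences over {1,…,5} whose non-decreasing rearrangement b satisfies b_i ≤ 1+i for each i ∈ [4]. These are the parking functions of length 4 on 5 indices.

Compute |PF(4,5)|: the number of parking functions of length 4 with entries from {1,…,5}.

432

|PF(4,5)| = 2·6^3 = 2·216 = 432 (Konheim–Weiss)
Example (3,3,4,2) → sorted (2,3,3,4): b_i ≤ 1+i ∀i, a PF.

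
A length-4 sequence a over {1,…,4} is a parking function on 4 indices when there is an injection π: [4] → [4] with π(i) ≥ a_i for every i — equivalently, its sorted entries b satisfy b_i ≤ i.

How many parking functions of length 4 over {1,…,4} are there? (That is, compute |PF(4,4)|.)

125

|PF(4,4)| = (4+1−4)·(4+1)^{4−1} = 1·125 = 125 (Konheim–Weiss)
E.g. (2,1,4,3) → sorted (1,2,3,4): b_i ≤ i ∀i, a PF.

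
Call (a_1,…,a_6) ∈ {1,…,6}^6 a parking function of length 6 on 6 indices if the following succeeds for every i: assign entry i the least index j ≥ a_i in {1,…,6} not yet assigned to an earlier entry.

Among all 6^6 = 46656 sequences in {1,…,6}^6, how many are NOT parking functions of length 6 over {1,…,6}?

29849

|PF(6,6)| = (7−6)·7^(6−1) = 1 · 16807 = 16807
One tuple (6,3,4,3,4,6) → sorted (3,3,4,4,6,6): b_1=3>1, not a PF.
Total 46656; non-PF = 46656−16807 = 29849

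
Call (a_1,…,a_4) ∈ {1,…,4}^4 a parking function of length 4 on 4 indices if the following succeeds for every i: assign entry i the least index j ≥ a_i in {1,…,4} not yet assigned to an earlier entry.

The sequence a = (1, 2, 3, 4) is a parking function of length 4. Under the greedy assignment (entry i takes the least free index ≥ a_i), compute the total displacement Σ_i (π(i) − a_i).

0

Σπ(i) = 1+…+4 = 10; Σa = 1+2+3+4 = 10; disp = 10−10 = 0.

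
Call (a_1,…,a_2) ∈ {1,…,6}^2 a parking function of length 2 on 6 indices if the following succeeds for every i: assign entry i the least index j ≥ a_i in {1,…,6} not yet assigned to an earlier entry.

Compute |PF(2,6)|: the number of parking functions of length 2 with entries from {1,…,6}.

35

|PF| = 5·7^1 = 5 · 7 = 35 (Pollak)
One tuple (6,2) → sorted (2,6): b_i ≤ 4+i ∀i, a PF.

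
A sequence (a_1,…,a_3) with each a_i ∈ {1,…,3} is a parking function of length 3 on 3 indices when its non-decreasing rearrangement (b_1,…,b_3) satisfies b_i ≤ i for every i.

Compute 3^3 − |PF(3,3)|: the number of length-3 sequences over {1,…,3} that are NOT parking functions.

11

#PF = 1·4^2 = 1·16 = 16 [KW]
One tuple (2,3,3) → sorted (2,3,3): b_1=2>1, not a PF.
3^3 − 16 = 27 − 16 = 11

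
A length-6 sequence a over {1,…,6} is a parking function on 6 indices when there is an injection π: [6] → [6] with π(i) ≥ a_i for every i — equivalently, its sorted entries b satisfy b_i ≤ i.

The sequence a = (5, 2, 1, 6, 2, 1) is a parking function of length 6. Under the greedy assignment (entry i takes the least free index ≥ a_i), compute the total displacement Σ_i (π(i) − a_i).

Σπ = 21 ({1..6} each once); Σa = 5+2+1+6+2+1 = 17; disp = 21−17 = 4.

4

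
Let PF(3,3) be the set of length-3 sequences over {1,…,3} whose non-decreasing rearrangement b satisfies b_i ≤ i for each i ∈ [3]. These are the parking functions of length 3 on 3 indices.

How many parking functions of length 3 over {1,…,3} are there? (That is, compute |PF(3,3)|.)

16

Count = (3+1−3)·(3+1)^{3−1} = 1 · 16 = 16 [KW]
One tuple (1,2,1) → sorted (1,1,2): b_i ≤ i ∀i, a PF.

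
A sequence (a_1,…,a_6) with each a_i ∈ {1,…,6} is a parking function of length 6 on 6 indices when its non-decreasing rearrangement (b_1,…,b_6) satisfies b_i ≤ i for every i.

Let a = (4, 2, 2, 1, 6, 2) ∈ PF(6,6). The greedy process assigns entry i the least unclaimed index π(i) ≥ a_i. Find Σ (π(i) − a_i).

4

Σπ = 6·7/2 = 21 (π permutes [6]); Σa = 4+2+2+1+6+2 = 17; disp = 21−17 = 4.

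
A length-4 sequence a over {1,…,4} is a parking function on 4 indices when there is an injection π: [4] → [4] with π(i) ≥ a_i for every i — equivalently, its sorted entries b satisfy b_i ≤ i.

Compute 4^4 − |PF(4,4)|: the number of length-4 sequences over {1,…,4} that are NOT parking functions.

131

#PF = 1·5^3 = 1×125 = 125 [KW]
One tuple (3,4,3,4) → sorted (3,3,4,4): b_1=3>1, not a PF.
4^4 − 125 = 256 − 125 = 131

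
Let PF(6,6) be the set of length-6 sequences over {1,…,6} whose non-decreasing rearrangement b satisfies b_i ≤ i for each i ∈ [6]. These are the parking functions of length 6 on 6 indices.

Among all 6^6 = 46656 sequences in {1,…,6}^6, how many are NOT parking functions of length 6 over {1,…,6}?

29849

#PF = 1·7^5 = 1·16807 = 16807 (Pollak)
Example (2,5,2,4,5,6) → sorted (2,2,4,5,5,6): b_1=2>1, not a PF.
6^6 − 16807 = 46656 − 16807 = 29849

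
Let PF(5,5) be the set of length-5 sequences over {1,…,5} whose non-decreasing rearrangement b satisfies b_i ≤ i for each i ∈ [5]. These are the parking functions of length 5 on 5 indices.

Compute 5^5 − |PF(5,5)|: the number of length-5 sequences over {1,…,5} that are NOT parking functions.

#PF = (6−5)·6^(5−1) = 1·1296 = 1296 [KW]
Example (5,3,2,5,4) → sorted (2,3,4,5,5): b_1=2>1, not a PF.
So 3125 − 1296 = 1829 fail.

1829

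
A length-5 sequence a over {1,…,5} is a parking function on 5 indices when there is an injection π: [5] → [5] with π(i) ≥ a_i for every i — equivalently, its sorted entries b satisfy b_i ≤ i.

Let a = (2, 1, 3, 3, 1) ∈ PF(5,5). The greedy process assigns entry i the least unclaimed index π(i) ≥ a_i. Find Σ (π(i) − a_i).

Σπ(i) = 1+…+5 = 15; Σa = 2+1+3+3+1 = 10; disp = 15−10 = 5.

5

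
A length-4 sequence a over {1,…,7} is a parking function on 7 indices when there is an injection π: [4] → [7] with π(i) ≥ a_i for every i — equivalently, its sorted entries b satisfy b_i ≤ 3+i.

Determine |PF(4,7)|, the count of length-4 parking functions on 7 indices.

2048

Count = 4·8^3 = 4×512 = 2048 [KW]
Example (7,1,1,6) → sorted (1,1,6,7): b_i ≤ 3+i ∀i, a PF.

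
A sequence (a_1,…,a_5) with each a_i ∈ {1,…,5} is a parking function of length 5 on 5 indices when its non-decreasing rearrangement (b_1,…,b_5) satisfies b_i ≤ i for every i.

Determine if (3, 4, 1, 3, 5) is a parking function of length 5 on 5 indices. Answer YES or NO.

Sorted: b = (1, 3, 3, 4, 5).
  b_1=1 ≤ 1
  b_2=3 > 2
  fails at i=2 ⇒ NO

NO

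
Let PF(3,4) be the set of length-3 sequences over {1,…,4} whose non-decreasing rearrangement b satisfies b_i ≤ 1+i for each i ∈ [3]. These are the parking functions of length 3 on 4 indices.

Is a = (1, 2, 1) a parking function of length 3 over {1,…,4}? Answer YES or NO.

YES

Rearranged: b = (1, 1, 2).
  b_1=1 ≤ 2
  b_2=1 ≤ 3
  b_3=2 ≤ 4
All bounds hold ⇒ YES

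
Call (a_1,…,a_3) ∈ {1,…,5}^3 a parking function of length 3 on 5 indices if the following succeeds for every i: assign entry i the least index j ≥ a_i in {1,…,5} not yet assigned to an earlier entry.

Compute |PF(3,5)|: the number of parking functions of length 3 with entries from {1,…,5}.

108

Count = 3·6^2 = 3 · 36 = 108 [KW]
One tuple (2,3,4) → sorted (2,3,4): b_i ≤ 2+i ∀i, a PF.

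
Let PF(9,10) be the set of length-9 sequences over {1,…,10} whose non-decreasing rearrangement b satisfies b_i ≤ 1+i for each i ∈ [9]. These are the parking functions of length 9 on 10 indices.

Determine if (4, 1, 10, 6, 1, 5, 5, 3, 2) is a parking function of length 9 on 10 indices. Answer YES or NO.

Sorted: b = (1, 1, 2, 3, 4, 5, 5, 6, 10).
  b_1=1 ≤ 2
  b_2=1 ≤ 3
  b_3=2 ≤ 4
  b_4=3 ≤ 5
  b_5=4 ≤ 6
  b_6=5 ≤ 7
  b_7=5 ≤ 8
  b_8=6 ≤ 9
  b_9=10 ≤ 10
All bounds hold ⇒ YES

YES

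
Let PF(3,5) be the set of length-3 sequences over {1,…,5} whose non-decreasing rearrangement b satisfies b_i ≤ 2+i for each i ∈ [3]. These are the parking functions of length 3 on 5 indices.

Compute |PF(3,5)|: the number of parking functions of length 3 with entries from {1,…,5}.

|PF| = (5+1−3)·(5+1)^{3−1} = 3 · 36 = 108 [KW]
Example (4,5,2) → sorted (2,4,5): b_i ≤ 2+i ∀i, a PF.

108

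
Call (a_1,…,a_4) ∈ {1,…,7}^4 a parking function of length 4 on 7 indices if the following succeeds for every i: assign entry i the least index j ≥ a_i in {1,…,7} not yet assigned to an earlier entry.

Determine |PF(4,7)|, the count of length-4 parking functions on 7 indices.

2048

|PF| = (7−4+1)·(7+1)^(4−1) = 4×512 = 2048 [KW]
Check (5,3,3,3) → sorted (3,3,3,5): b_i ≤ 3+i ∀i, a PF.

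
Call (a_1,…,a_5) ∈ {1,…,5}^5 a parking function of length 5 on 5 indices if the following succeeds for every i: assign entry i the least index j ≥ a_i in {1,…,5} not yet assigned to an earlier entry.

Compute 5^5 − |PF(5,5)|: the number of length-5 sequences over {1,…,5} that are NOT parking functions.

1829

|PF(5,5)| = (5−5+1)·(5+1)^(5−1) = 1 · 1296 = 1296 (Konheim–Weiss)
One tuple (5,5,5,5,5) → sorted (5,5,5,5,5): b_1=5>1, not a PF.
So 3125 − 1296 = 1829 fail.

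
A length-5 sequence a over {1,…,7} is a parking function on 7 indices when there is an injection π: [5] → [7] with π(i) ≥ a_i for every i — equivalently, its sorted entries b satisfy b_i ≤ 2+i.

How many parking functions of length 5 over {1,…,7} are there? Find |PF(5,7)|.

12288

Count = 3·8^4 = 3·4096 = 12288 (Pollak)
Example (2,3,7,1,5) → sorted (1,2,3,5,7): b_i ≤ 2+i ∀i, a PF.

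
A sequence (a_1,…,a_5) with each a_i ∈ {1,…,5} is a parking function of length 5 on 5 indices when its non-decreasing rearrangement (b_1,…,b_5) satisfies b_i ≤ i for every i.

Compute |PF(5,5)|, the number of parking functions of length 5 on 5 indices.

1296

#PF = (6−5)·6^(5−1) = 1 · 1296 = 1296 (Konheim–Weiss)
Check (3,5,4,1,1) → sorted (1,1,3,4,5): b_i ≤ i ∀i, a PF.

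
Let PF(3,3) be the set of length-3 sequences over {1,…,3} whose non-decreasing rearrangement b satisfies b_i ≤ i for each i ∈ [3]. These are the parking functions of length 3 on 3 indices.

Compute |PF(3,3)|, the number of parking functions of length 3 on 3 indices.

|PF(3,3)| = 1·4^2 = 1·16 = 16 [KW]
One tuple (1,3,2) → sorted (1,2,3): b_i ≤ i ∀i, a PF.

16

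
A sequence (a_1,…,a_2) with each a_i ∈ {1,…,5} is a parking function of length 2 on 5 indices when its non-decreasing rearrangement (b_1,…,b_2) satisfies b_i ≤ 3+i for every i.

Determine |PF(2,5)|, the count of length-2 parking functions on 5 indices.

24

|PF(2,5)| = (5−2+1)·(5+1)^(2−1) = 4×6 = 24 (Konheim–Weiss)
E.g. (1,3) → sorted (1,3): b_i ≤ 3+i ∀i, a PF.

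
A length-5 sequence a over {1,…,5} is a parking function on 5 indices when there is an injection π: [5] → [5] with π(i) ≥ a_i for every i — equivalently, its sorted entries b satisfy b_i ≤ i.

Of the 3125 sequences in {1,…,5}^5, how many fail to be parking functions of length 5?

1829

#PF = (5+1−5)·(5+1)^{5−1} = 1×1296 = 1296 (Konheim–Weiss)
Check (4,3,4,5,3) → sorted (3,3,4,4,5): b_1=3>1, not a PF.
5^5 − 1296 = 3125 − 1296 = 1829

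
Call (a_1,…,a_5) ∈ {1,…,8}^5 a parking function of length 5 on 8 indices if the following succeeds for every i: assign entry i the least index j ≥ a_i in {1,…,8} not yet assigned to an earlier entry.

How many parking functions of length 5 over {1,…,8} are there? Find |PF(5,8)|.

26244

Count = 4·9^4 = 4·6561 = 26244 [KW]
One tuple (5,7,3,1,6) → sorted (1,3,5,6,7): b_i ≤ 3+i ∀i, a PF.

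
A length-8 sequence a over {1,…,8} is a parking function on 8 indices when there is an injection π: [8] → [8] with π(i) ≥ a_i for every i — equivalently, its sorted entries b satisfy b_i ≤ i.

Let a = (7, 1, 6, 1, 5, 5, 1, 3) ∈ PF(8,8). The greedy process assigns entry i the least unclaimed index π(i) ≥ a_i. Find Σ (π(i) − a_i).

7

Σπ = 8·9/2 = 36 (π permutes [8]); Σa = 7+1+6+1+5+5+1+3 = 29; disp = 36−29 = 7.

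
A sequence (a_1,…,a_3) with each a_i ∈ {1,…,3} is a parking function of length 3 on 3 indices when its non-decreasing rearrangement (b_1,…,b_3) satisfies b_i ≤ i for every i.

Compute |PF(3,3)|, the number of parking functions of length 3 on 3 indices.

#PF = (3+1−3)·(3+1)^{3−1} = 1 · 16 = 16 (Konheim–Weiss)
E.g. (2,1,3) → sorted (1,2,3): b_i ≤ i ∀i, a PF.

16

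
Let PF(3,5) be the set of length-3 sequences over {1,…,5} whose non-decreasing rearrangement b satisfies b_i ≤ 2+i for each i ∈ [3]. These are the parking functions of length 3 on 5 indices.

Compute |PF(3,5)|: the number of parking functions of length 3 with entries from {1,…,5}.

|PF(3,5)| = (5−3+1)·(5+1)^(3−1) = 3·36 = 108
E.g. (1,3,1) → sorted (1,1,3): b_i ≤ 2+i ∀i, a PF.

108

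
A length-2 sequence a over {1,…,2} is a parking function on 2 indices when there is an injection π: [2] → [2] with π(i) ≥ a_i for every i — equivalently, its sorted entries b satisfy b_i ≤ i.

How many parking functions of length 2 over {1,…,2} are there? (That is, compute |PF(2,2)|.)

|PF| = 1·3^1 = 1×3 = 3 (Pollak)
Check (2,1) → sorted (1,2): b_i ≤ i ∀i, a PF.

3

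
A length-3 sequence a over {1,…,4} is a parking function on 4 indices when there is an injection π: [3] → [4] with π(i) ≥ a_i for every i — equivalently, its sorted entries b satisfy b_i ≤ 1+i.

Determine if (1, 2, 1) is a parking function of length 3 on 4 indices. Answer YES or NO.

YES

Sorted: b = (1, 1, 2).
  b_1=1 ≤ 2
  b_2=1 ≤ 3
  b_3=2 ≤ 4
All bounds hold ⇒ YES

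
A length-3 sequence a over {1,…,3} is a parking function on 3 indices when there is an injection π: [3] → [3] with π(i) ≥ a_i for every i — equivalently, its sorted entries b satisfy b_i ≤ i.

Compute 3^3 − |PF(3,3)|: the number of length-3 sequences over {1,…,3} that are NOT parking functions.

|PF(3,3)| = (4−3)·4^(3−1) = 1·16 = 16
One tuple (3,2,3) → sorted (2,3,3): b_1=2>1, not a PF.
Total 27; non-PF = 27−16 = 11

11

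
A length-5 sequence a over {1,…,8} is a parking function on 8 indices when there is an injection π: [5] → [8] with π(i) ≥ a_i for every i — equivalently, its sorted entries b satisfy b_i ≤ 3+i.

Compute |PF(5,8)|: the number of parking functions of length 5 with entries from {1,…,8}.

#PF = 4·9^4 = 4·6561 = 26244 (Pollak)
One tuple (5,6,4,7,1) → sorted (1,4,5,6,7): b_i ≤ 3+i ∀i, a PF.

26244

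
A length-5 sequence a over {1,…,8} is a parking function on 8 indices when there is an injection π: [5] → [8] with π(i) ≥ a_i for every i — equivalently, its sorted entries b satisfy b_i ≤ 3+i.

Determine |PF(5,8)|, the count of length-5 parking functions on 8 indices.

26244

|PF(5,8)| = (8+1−5)·(8+1)^{5−1} = 4×6561 = 26244 (Pollak)
One tuple (4,8,4,5,4) → sorted (4,4,4,5,8): b_i ≤ 3+i ∀i, a PF.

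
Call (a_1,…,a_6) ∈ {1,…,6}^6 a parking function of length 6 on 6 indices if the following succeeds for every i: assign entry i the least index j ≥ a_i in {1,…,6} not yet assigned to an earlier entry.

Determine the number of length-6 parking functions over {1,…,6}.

16807

#PF = 1·7^5 = 1 · 16807 = 16807 (Pollak)
Check (2,3,1,3,2,4) → sorted (1,2,2,3,3,4): b_i ≤ i ∀i, a PF.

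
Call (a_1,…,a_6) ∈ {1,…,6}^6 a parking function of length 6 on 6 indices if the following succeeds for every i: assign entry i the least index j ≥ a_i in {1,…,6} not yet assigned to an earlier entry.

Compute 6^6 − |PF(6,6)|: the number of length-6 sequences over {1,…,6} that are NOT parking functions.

29849

#PF = 1·7^5 = 1 · 16807 = 16807
E.g. (6,4,6,2,6,2) → sorted (2,2,4,6,6,6): b_1=2>1, not a PF.
6^6 − 16807 = 46656 − 16807 = 29849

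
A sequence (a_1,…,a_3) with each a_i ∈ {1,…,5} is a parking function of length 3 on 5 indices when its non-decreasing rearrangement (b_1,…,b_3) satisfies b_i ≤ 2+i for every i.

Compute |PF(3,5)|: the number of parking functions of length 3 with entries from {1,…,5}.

|PF(3,5)| = 3·6^2 = 3 · 36 = 108 (Pollak)
Example (5,2,1) → sorted (1,2,5): b_i ≤ 2+i ∀i, a PF.

108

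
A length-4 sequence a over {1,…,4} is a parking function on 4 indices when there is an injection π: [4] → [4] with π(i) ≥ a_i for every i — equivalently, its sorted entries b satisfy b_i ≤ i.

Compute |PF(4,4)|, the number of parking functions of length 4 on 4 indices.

125

|PF(4,4)| = (4+1−4)·(4+1)^{4−1} = 1×125 = 125 [KW]
Example (3,1,1,3) → sorted (1,1,3,3): b_i ≤ i ∀i, a PF.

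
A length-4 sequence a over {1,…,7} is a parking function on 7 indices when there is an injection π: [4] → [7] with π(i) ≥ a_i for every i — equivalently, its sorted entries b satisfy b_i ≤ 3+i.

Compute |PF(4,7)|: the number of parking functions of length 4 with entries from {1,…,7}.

|PF| = (7+1−4)·(7+1)^{4−1} = 4·512 = 2048 (Pollak)
E.g. (5,3,2,6) → sorted (2,3,5,6): b_i ≤ 3+i ∀i, a PF.

2048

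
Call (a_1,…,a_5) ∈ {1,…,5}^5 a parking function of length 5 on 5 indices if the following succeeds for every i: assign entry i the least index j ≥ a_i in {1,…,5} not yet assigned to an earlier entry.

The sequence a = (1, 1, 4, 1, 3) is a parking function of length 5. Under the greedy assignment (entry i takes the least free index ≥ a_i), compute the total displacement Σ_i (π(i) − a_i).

Σπ(i) = 1+…+5 = 15; Σa = 1+1+4+1+3 = 10; disp = 15−10 = 5.

5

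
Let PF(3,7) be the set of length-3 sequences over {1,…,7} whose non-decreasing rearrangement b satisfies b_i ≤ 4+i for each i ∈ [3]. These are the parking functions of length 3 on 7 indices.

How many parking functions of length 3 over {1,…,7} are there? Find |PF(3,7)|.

320

|PF| = (8−3)·8^(3−1) = 5 · 64 = 320 (Pollak)
Example (5,1,7) → sorted (1,5,7): b_i ≤ 4+i ∀i, a PF.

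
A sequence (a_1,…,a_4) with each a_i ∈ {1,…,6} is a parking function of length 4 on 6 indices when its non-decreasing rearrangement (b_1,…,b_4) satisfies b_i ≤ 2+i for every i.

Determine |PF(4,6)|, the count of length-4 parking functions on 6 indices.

#PF = (6−4+1)·(6+1)^(4−1) = 3 · 343 = 1029 (Konheim–Weiss)
Example (1,5,2,5) → sorted (1,2,5,5): b_i ≤ 2+i ∀i, a PF.

1029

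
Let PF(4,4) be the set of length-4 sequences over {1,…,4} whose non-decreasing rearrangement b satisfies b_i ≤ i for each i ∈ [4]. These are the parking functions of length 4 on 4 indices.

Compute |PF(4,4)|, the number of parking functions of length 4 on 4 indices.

|PF| = 1·5^3 = 1×125 = 125 [KW]
Check (1,3,2,3) → sorted (1,2,3,3): b_i ≤ i ∀i, a PF.

125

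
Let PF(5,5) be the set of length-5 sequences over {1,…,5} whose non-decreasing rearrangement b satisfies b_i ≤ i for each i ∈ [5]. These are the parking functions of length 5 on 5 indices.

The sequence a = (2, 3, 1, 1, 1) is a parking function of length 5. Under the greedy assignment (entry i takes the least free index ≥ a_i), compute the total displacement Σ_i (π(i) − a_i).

Σπ = 5·6/2 = 15 (π permutes [5]); Σa = 2+3+1+1+1 = 8; disp = 15−8 = 7.

7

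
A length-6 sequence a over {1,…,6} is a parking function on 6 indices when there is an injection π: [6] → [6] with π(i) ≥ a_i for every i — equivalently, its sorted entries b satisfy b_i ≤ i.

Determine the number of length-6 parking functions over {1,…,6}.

16807

Count = (6−6+1)·(6+1)^(6−1) = 1 · 16807 = 16807
Example (4,1,1,6,1,3) → sorted (1,1,1,3,4,6): b_i ≤ i ∀i, a PF.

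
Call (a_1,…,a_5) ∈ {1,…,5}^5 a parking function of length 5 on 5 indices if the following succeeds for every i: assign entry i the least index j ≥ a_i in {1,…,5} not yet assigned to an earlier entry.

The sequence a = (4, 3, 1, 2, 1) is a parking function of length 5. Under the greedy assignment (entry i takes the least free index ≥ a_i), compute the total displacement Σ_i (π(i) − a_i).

4

Σπ(i) = 1+…+5 = 15; Σa = 4+3+1+2+1 = 11; disp = 15−11 = 4.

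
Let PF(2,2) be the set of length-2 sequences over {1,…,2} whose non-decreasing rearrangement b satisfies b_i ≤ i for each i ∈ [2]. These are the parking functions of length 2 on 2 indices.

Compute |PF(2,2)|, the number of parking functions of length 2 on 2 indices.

Count = (2+1−2)·(2+1)^{2−1} = 1×3 = 3 (Konheim–Weiss)
One tuple (1,2) → sorted (1,2): b_i ≤ i ∀i, a PF.

3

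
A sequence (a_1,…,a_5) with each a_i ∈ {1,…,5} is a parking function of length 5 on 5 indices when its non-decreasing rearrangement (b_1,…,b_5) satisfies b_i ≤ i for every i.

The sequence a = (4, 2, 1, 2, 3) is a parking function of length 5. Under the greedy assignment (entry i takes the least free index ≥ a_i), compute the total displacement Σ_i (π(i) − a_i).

3

Σπ(i) = 1+…+5 = 15; Σa = 4+2+1+2+3 = 12; disp = 15−12 = 3.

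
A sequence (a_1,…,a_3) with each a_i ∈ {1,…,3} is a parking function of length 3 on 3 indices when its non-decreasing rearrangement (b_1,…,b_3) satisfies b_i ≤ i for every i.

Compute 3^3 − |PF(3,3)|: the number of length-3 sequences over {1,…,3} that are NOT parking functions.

11

|PF(3,3)| = (4−3)·4^(3−1) = 1×16 = 16
Check (3,3,3) → sorted (3,3,3): b_1=3>1, not a PF.
So 27 − 16 = 11 fail.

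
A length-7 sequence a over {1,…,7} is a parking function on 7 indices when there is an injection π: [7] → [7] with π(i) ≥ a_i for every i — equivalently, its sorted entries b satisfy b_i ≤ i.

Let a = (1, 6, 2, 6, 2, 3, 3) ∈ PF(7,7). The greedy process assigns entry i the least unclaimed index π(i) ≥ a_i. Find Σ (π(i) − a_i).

Σπ(i) = 1+…+7 = 28; Σa = 1+6+2+6+2+3+3 = 23; disp = 28−23 = 5.

5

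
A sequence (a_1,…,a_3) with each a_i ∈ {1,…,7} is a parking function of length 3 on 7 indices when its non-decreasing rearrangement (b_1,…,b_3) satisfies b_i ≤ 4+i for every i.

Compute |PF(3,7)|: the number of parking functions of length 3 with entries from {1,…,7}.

320

|PF(3,7)| = (8−3)·8^(3−1) = 5×64 = 320 [KW]
One tuple (7,3,2) → sorted (2,3,7): b_i ≤ 4+i ∀i, a PF.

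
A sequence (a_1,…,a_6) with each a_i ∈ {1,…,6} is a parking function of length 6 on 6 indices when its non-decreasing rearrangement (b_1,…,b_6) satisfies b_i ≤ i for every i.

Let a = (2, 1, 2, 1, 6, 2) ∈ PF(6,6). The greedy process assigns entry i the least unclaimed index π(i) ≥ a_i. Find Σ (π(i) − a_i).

Σπ(i) = 1+…+6 = 21; Σa = 2+1+2+1+6+2 = 14; disp = 21−14 = 7.

7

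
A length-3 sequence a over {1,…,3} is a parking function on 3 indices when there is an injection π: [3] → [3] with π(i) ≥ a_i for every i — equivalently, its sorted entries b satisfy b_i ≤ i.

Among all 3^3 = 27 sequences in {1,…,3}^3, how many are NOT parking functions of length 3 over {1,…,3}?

11

#PF = 1·4^2 = 1×16 = 16
Example (3,3,2) → sorted (2,3,3): b_1=2>1, not a PF.
Total 27; non-PF = 27−16 = 11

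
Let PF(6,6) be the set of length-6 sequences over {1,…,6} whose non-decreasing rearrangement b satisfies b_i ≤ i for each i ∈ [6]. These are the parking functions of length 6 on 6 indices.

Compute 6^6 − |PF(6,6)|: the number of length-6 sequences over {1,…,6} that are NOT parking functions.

Count = (6+1−6)·(6+1)^{6−1} = 1·16807 = 16807 [KW]
Check (4,2,3,3,6,2) → sorted (2,2,3,3,4,6): b_1=2>1, not a PF.
6^6 − 16807 = 46656 − 16807 = 29849

29849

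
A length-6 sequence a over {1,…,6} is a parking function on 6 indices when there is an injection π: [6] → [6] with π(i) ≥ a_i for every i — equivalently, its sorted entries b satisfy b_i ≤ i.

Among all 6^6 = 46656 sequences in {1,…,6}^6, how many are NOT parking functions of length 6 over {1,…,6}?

|PF(6,6)| = 1·7^5 = 1·16807 = 16807 [KW]
E.g. (3,5,5,4,6,4) → sorted (3,4,4,5,5,6): b_1=3>1, not a PF.
6^6 − 16807 = 46656 − 16807 = 29849

29849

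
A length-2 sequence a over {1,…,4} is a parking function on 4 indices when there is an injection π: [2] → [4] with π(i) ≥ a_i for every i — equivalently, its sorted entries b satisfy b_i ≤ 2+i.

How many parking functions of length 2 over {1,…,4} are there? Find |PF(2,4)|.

15

|PF(2,4)| = (4+1−2)·(4+1)^{2−1} = 3 · 5 = 15 (Konheim–Weiss)
One tuple (1,3) → sorted (1,3): b_i ≤ 2+i ∀i, a PF.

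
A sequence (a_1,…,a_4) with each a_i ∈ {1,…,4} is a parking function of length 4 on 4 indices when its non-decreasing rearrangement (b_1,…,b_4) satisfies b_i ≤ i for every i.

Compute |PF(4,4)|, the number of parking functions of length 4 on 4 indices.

125

|PF| = (4+1−4)·(4+1)^{4−1} = 1·125 = 125
E.g. (2,1,4,2) → sorted (1,2,2,4): b_i ≤ i ∀i, a PF.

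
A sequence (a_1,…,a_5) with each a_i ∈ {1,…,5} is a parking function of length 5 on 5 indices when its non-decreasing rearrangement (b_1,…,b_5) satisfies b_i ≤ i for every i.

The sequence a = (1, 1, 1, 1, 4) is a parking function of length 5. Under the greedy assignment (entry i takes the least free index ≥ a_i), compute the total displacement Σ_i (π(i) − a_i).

Σπ(i) = 1+…+5 = 15; Σa = 1+1+1+1+4 = 8; disp = 15−8 = 7.

7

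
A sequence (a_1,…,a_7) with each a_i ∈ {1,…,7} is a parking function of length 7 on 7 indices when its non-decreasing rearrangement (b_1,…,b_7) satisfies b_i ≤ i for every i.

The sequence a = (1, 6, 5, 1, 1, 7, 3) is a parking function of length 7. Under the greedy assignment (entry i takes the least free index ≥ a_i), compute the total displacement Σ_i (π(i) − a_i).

4

Σπ = 28 ({1..7} each once); Σa = 1+6+5+1+1+7+3 = 24; disp = 28−24 = 4.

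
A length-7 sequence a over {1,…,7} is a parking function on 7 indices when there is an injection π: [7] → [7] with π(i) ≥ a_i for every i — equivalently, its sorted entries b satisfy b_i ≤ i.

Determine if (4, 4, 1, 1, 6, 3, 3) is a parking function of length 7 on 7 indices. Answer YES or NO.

Order a: b = (1, 1, 3, 3, 4, 4, 6).
  b_1=1 ≤ 1
  b_2=1 ≤ 2
  b_3=3 ≤ 3
  b_4=3 ≤ 4
  b_5=4 ≤ 5
  b_6=4 ≤ 6
  b_7=6 ≤ 7
All bounds hold ⇒ YES

YES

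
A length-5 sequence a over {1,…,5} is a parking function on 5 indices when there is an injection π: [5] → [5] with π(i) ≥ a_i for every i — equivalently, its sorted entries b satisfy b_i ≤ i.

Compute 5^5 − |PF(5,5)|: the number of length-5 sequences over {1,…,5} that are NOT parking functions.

1829

|PF(5,5)| = (5+1−5)·(5+1)^{5−1} = 1×1296 = 1296 (Pollak)
E.g. (3,5,4,2,3) → sorted (2,3,3,4,5): b_1=2>1, not a PF.
5^5 − 1296 = 3125 − 1296 = 1829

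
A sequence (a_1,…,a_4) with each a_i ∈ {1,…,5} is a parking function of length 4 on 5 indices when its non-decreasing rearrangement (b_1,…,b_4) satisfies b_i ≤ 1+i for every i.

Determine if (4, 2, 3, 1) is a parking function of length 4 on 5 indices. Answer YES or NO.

YES

Order a: b = (1, 2, 3, 4).
  b_1=1 ≤ 2
  b_2=2 ≤ 3
  b_3=3 ≤ 4
  b_4=4 ≤ 5
All bounds hold ⇒ YES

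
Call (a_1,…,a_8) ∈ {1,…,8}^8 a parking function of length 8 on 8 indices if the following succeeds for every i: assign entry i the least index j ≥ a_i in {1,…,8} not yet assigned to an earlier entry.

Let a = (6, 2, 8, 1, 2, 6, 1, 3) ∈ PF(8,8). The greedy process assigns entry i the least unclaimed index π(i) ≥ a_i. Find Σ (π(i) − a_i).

7

Σπ(i) = 1+…+8 = 36; Σa = 6+2+8+1+2+6+1+3 = 29; disp = 36−29 = 7.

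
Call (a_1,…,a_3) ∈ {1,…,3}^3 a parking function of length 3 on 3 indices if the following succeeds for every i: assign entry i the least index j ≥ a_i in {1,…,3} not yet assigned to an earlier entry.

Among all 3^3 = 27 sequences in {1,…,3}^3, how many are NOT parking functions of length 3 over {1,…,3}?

11

#PF = (3+1−3)·(3+1)^{3−1} = 1×16 = 16
One tuple (2,2,2) → sorted (2,2,2): b_1=2>1, not a PF.
So 27 − 16 = 11 fail.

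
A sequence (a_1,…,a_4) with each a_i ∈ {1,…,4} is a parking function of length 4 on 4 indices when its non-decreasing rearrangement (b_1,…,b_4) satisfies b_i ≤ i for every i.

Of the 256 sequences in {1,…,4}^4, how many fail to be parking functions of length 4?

131

Count = 1·5^3 = 1·125 = 125 (Konheim–Weiss)
Check (2,4,2,2) → sorted (2,2,2,4): b_1=2>1, not a PF.
4^4 − 125 = 256 − 125 = 131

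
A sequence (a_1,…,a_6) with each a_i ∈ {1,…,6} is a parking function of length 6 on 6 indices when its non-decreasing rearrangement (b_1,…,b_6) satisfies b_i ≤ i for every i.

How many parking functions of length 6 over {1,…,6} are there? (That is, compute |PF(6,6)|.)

|PF(6,6)| = (6−6+1)·(6+1)^(6−1) = 1×16807 = 16807 (Pollak)
One tuple (4,1,4,1,4,2) → sorted (1,1,2,4,4,4): b_i ≤ i ∀i, a PF.

16807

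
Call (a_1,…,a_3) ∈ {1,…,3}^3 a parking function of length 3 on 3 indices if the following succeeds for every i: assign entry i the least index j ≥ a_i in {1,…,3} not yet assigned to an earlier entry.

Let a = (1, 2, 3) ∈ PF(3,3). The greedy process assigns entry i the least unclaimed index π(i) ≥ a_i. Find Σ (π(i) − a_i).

0

Σπ = 6 ({1..3} each once); Σa = 1+2+3 = 6; disp = 6−6 = 0.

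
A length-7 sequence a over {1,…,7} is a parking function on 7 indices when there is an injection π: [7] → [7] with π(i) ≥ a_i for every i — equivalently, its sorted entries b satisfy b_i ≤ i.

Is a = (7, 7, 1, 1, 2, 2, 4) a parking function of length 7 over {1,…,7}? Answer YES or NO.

NO

Rearranged: b = (1, 1, 2, 2, 4, 7, 7).
  b_1=1 ≤ 1
  b_2=1 ≤ 2
  b_3=2 ≤ 3
  b_4=2 ≤ 4
  b_5=4 ≤ 5
  b_6=7 > 6
  fails at i=6 ⇒ NO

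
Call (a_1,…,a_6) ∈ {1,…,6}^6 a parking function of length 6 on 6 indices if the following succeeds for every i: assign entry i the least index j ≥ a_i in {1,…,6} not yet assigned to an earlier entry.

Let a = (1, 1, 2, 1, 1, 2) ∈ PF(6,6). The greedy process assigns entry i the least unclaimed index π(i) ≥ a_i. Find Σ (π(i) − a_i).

13

Σπ = 6·7/2 = 21 (π permutes [6]); Σa = 1+1+2+1+1+2 = 8; disp = 21−8 = 13.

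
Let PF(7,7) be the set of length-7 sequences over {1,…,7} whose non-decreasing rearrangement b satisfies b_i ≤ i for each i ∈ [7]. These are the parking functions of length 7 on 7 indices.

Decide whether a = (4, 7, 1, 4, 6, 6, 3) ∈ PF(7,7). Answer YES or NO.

NO

Sorted: b = (1, 3, 4, 4, 6, 6, 7).
  b_1=1 ≤ 1
  b_2=3 > 2
  fails at i=2 ⇒ NO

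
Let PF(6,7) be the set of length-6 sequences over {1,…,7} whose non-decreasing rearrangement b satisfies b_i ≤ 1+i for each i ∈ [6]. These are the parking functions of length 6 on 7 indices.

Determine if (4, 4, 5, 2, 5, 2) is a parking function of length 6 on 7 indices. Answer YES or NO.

YES

Rearranged: b = (2, 2, 4, 4, 5, 5).
  b_1=2 ≤ 2
  b_2=2 ≤ 3
  b_3=4 ≤ 4
  b_4=4 ≤ 5
  b_5=5 ≤ 6
  b_6=5 ≤ 7
All bounds hold ⇒ YES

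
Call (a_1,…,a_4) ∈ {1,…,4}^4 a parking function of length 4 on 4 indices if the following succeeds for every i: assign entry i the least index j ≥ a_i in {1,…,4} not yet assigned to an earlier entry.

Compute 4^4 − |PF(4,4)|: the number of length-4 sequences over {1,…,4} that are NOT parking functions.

|PF| = 1·5^3 = 1×125 = 125 (Pollak)
One tuple (4,4,3,4) → sorted (3,4,4,4): b_1=3>1, not a PF.
So 256 − 125 = 131 fail.

131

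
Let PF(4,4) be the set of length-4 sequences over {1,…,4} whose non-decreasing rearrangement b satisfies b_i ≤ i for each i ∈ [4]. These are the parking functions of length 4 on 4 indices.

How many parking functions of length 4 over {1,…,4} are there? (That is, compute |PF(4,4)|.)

#PF = 1·5^3 = 1×125 = 125 (Pollak)
One tuple (1,2,3,3) → sorted (1,2,3,3): b_i ≤ i ∀i, a PF.

125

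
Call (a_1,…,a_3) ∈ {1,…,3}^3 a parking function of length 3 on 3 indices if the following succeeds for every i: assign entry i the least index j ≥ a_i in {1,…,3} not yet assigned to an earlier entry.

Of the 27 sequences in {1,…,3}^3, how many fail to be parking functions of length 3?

#PF = (3+1−3)·(3+1)^{3−1} = 1×16 = 16 (Konheim–Weiss)
Check (2,3,3) → sorted (2,3,3): b_1=2>1, not a PF.
Total 27; non-PF = 27−16 = 11

11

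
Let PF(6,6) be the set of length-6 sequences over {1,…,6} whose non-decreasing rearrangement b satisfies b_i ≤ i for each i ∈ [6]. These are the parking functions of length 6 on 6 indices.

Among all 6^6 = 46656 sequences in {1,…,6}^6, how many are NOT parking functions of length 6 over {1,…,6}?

Count = (7−6)·7^(6−1) = 1 · 16807 = 16807 (Pollak)
One tuple (2,6,1,1,6,1) → sorted (1,1,1,2,6,6): b_5=6>5, not a PF.
Total 46656; non-PF = 46656−16807 = 29849

29849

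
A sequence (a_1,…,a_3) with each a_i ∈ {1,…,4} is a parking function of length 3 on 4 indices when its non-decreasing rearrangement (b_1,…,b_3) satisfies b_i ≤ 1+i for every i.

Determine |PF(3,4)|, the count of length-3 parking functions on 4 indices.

#PF = (5−3)·5^(3−1) = 2×25 = 50 (Konheim–Weiss)
One tuple (1,4,3) → sorted (1,3,4): b_i ≤ 1+i ∀i, a PF.

50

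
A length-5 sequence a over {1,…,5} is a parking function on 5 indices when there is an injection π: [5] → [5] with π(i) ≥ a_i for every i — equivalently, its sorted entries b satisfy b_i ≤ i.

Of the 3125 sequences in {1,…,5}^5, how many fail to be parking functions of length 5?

|PF| = 1·6^4 = 1 · 1296 = 1296 (Pollak)
E.g. (3,4,2,2,5) → sorted (2,2,3,4,5): b_1=2>1, not a PF.
So 3125 − 1296 = 1829 fail.

1829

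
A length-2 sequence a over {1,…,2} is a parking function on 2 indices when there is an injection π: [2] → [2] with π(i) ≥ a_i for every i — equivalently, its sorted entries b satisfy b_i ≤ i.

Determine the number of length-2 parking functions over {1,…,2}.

3

|PF(2,2)| = (2+1−2)·(2+1)^{2−1} = 1×3 = 3 (Konheim–Weiss)
One tuple (2,1) → sorted (1,2): b_i ≤ i ∀i, a PF.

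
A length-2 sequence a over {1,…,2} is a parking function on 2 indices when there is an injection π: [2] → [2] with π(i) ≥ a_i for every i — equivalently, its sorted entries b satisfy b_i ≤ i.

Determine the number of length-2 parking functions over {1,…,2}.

3

#PF = (2−2+1)·(2+1)^(2−1) = 1 · 3 = 3
E.g. (1,2) → sorted (1,2): b_i ≤ i ∀i, a PF.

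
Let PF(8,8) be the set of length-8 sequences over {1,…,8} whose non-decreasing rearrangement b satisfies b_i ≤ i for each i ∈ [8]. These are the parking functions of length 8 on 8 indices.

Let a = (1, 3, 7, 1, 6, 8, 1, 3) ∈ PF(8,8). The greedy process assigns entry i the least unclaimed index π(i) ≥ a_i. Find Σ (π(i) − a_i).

6

Σπ(i) = 1+…+8 = 36; Σa = 1+3+7+1+6+8+1+3 = 30; disp = 36−30 = 6.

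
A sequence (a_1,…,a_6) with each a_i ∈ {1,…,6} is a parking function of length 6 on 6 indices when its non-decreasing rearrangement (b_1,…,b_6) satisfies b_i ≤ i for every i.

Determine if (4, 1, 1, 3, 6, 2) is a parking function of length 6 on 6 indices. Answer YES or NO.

YES

Sorted: b = (1, 1, 2, 3, 4, 6).
  b_1=1 ≤ 1
  b_2=1 ≤ 2
  b_3=2 ≤ 3
  b_4=3 ≤ 4
  b_5=4 ≤ 5
  b_6=6 ≤ 6
All bounds hold ⇒ YES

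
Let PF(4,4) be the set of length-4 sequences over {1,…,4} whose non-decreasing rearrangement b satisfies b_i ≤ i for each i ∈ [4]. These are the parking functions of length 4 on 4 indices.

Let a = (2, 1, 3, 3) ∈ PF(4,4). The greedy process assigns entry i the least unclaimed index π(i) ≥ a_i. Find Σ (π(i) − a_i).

Σπ(i) = 1+…+4 = 10; Σa = 2+1+3+3 = 9; disp = 10−9 = 1.

1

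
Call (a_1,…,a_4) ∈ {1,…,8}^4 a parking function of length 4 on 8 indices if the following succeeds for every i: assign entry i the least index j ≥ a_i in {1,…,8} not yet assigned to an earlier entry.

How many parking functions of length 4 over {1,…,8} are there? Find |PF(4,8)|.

|PF(4,8)| = (8+1−4)·(8+1)^{4−1} = 5×729 = 3645 (Pollak)
Check (1,7,4,7) → sorted (1,4,7,7): b_i ≤ 4+i ∀i, a PF.

3645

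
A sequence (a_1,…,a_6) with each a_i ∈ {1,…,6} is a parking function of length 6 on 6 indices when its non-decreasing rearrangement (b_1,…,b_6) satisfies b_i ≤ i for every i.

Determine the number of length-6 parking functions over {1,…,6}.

Count = (7−6)·7^(6−1) = 1×16807 = 16807 [KW]
Check (3,2,1,1,4,2) → sorted (1,1,2,2,3,4): b_i ≤ i ∀i, a PF.

16807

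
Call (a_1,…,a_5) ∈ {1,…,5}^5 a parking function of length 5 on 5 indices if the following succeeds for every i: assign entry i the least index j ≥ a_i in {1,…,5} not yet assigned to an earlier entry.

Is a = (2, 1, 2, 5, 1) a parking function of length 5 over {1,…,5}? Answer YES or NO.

Sorted: b = (1, 1, 2, 2, 5).
  b_1=1 ≤ 1
  b_2=1 ≤ 2
  b_3=2 ≤ 3
  b_4=2 ≤ 4
  b_5=5 ≤ 5
All bounds hold ⇒ YES

YES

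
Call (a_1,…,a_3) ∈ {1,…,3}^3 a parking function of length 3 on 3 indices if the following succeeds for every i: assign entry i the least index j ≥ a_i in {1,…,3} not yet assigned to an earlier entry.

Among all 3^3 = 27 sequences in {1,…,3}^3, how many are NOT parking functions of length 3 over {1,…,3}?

11

|PF(3,3)| = (3+1−3)·(3+1)^{3−1} = 1×16 = 16
E.g. (3,2,2) → sorted (2,2,3): b_1=2>1, not a PF.
Total 27; non-PF = 27−16 = 11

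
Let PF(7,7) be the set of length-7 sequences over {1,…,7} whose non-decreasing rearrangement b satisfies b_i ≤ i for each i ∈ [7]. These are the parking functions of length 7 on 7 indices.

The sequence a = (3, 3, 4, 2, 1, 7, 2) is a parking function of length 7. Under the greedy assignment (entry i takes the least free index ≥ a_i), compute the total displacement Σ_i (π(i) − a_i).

6

Σπ = 28 ({1..7} each once); Σa = 3+3+4+2+1+7+2 = 22; disp = 28−22 = 6.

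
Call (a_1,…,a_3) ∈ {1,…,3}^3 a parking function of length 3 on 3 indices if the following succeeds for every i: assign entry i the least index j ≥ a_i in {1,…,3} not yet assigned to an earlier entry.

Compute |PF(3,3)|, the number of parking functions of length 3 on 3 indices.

16

#PF = (4−3)·4^(3−1) = 1 · 16 = 16 (Konheim–Weiss)
E.g. (1,1,3) → sorted (1,1,3): b_i ≤ i ∀i, a PF.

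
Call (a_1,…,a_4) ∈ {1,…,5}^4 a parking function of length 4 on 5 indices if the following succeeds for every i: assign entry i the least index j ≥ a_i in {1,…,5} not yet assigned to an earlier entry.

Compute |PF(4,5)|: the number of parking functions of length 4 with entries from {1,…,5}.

432

#PF = 2·6^3 = 2·216 = 432 [KW]
Check (3,1,1,2) → sorted (1,1,2,3): b_i ≤ 1+i ∀i, a PF.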